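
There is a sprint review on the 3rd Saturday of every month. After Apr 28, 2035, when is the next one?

Apr 2035 starts on a Sunday; its first Saturday is the 7th, so the 3rd Saturday is the 21st — Apr 21, 2035.
That is not after Apr 28, 2035, so look at May 2035.
May 2035 starts on a Tuesday; its first Saturday is the 5th, so the 3rd Saturday is the 19th — May 19, 2035.

May 19, 2035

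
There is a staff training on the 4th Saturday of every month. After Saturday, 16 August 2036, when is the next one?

23 August 2036

August 2036 starts on a Friday; its first Saturday is the 2nd, so the 4th Saturday is the 23rd — 23 August 2036.
23 August 2036 is after 16 August 2036, so that is the next one.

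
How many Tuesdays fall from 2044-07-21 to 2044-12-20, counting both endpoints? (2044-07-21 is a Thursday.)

22

2044-07-21 is a Thursday; the first Tuesday on or after it is 2044-07-26 (5 days later).
From 2044-07-26 to 2044-12-20: 5 + 31 + 30 + 31 + 30 + 20 = 147 days (rest of July, August, September, October, November, December).
147 ÷ 7 = 21 full weeks with remainder 0, so 21 more Tuesdays after the first → 22.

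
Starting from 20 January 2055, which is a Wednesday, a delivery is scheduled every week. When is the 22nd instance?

The 22nd occurrence is 21 intervals after the first: 21 × 7 = 147 days after 20 January 2055.
January has 31 days — 11 days to the end of January leaves 136.
February has 28 days (108 left).
March has 31 days (77 left).
April has 30 days (47 left).
May has 31 days (16 left).
16 days into June → 16 June 2055.

16 June 2055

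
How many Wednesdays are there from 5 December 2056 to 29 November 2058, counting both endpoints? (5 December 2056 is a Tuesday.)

5 December 2056 is a Tuesday; the first Wednesday on or after it is 6 December 2056 (1 day later).
From 6 December 2056 to 29 November 2058: 25 + 365 + 333 = 723 days (rest of 2056, 2057, to 29 November 2058 in 2058).
723 ÷ 7 = 103 full weeks with remainder 2, so 103 more Wednesdays after the first → 104.

104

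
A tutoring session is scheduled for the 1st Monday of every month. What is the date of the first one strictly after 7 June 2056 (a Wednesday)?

3 July 2056

June 2056 starts on a Thursday, so its 1st Monday is 5 June 2056 (4 days in).
That is not after 7 June 2056, so look at July 2056.
July 2056 starts on a Saturday, so its 1st Monday is 3 July 2056 (2 days in).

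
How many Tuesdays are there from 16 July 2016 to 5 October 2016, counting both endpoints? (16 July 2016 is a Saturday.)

12

16 July 2016 is a Saturday; the first Tuesday on or after it is 19 July 2016 (3 days later).
From 19 July 2016 to 5 October 2016: 12 + 31 + 30 + 5 = 78 days (rest of July, August, September, October).
78 ÷ 7 = 11 full weeks with remainder 1, so 11 more Tuesdays after the first → 12.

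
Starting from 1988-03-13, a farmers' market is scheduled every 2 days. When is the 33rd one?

The 33rd occurrence is 32 intervals after the first: 32 × 2 = 64 days after 1988-03-13.
March has 31 days — 18 days to the end of March leaves 46.
April has 30 days (16 left).
16 days into May → 1988-05-16.

1988-05-16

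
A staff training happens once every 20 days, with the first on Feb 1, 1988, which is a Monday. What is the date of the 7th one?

May 31, 1988

The 7th occurrence is 6 intervals after the first: 6 × 20 = 120 days after Feb 1, 1988.
Feb has 29 days — 28 days to the end of Feb leaves 92.
Mar has 31 days (61 left).
Apr has 30 days (31 left).
31 days into May → May 31, 1988.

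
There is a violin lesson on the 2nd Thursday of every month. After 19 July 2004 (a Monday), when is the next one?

12 August 2004

July 2004 starts on a Thursday; its first Thursday is the 1st, so the 2nd Thursday is the 8th — 8 July 2004.
That is not after 19 July 2004, so look at August 2004.
August 2004 starts on a Sunday; its first Thursday is the 5th, so the 2nd Thursday is the 12th — 12 August 2004.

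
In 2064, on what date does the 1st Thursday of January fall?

The first Thursday of January 2064 is January 3.

3 January 2064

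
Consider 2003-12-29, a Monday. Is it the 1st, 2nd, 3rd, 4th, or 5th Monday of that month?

5th

Day 29 falls in week ⌈29/7⌉ of the month.
Days 1–7 hold the 1st Monday, 8–14 the 2nd, 15–21 the 3rd, 22–28 the 4th, 29–31 the 5th.
29 is in the range for the 5th.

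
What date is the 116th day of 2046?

April 26, 2046

January has 31 days (116 − 31 = 85 remain).
February has 28 days (85 − 28 = 57 remain).
March has 31 days (57 − 31 = 26 remain).
26 into April → April 26.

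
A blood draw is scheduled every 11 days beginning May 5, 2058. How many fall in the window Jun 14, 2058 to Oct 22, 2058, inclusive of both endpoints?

Occurrences land 11·i days after May 5, 2058 for i = 0, 1, 2, …
Jun 14, 2058 is 40 days after the start; 40 ÷ 11 = 3 remainder 7; since the remainder is 7, round up to i = 4. First occurrence in the window: #5 on Jun 18, 2058 (4×11 = 44 days in).
Oct 22, 2058 is 170 days after the start; 170 ÷ 11 = 15 remainder 5. Last occurrence in the window: #16 on Oct 17, 2058.
Occurrences #5 through #16: 12 in total.

12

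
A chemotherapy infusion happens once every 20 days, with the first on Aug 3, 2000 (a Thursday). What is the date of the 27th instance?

The 27th occurrence is 26 intervals after the first: 26 × 20 = 520 days after Aug 3, 2000.
Aug has 31 days — 28 days to the end of Aug leaves 492.
From end of Aug to end of 2000 is 122 days (370 left).
2001 has 365 days (5 left).
5 days into Jan → Jan 5, 2002.

Jan 5, 2002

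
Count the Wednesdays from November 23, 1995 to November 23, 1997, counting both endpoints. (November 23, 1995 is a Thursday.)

November 23, 1995 is a Thursday; the first Wednesday on or after it is November 29, 1995 (6 days later).
From November 29, 1995 to November 23, 1997: 32 + 366 + 327 = 725 days (rest of 1995, 1996, to November 23, 1997 in 1997).
725 ÷ 7 = 103 full weeks with remainder 4, so 103 more Wednesdays after the first → 104.

104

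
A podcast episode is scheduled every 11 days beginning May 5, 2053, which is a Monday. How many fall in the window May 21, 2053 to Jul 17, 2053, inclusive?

5

Occurrences land 11·i days after May 5, 2053 for i = 0, 1, 2, …
May 21, 2053 is 16 days after the start; 16 ÷ 11 = 1 remainder 5; since the remainder is 5, round up to i = 2. First occurrence in the window: #3 on May 27, 2053 (2×11 = 22 days in).
Jul 17, 2053 is 73 days after the start; 73 ÷ 11 = 6 remainder 7. Last occurrence in the window: #7 on Jul 10, 2053.
Occurrences #3 through #7: 5 in total.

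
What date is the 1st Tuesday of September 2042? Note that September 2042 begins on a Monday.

September 2, 2042

September 2042 begins on a Monday, so the first Tuesday is September 2 (1 day later).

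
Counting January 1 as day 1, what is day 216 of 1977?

January has 31 days (216 − 31 = 185 remain).
February has 28 days (185 − 28 = 157 remain).
March has 31 days (157 − 31 = 126 remain).
April has 30 days (126 − 30 = 96 remain).
May has 31 days (96 − 31 = 65 remain).
June has 30 days (65 − 30 = 35 remain).
July has 31 days (35 − 31 = 4 remain).
4 into August → August 4.

1977-08-04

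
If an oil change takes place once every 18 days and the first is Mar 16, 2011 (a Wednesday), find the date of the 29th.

The 29th occurrence is 28 intervals after the first: 28 × 18 = 504 days after Mar 16, 2011.
Mar has 31 days — 15 days to the end of Mar leaves 489.
From end of Mar to end of 2011 is 275 days (214 left).
Jan has 31 days (183 left).
Feb has 29 days (154 left).
Mar has 31 days (123 left).
Apr has 30 days (93 left).
May has 31 days (62 left).
Jun has 30 days (32 left).
Jul has 31 days (1 left).
1 day into Aug → Aug 1, 2012.

Aug 1, 2012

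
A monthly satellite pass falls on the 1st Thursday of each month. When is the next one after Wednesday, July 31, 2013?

July 2013 starts on a Monday, so its 1st Thursday is July 4, 2013 (3 days in).
That is not after July 31, 2013, so look at August 2013.
August 2013 starts on a Thursday, so its 1st Thursday is August 1, 2013.

August 1, 2013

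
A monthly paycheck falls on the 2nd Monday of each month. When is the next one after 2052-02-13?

February 2052 starts on a Thursday; its first Monday is the 5th, so the 2nd Monday is the 12th — 2052-02-12.
That is not after 2052-02-13, so look at March 2052.
March 2052 starts on a Friday; its first Monday is the 4th, so the 2nd Monday is the 11th — 2052-03-11.

2052-03-11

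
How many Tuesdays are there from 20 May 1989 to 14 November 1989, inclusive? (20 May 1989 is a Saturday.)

20 May 1989 is a Saturday; the first Tuesday on or after it is 23 May 1989 (3 days later).
From 23 May 1989 to 14 November 1989: 8 + 30 + 31 + 31 + 30 + 31 + 14 = 175 days (rest of May, June, July, August, September, October, November).
175 ÷ 7 = 25 full weeks with remainder 0, so 25 more Tuesdays after the first → 26.

26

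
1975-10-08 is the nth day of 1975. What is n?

Days in months before October: 31 + 28 + 31 + 30 + 31 + 30 + 31 + 31 + 30 = 273.
Plus 8 days into October → day 281.

281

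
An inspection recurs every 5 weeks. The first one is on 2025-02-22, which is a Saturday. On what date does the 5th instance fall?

2025-07-12

The 5th occurrence is 4 intervals after the first: 4 × 35 = 140 days after 2025-02-22.
February has 28 days — 6 days to the end of February leaves 134.
March has 31 days (103 left).
April has 30 days (73 left).
May has 31 days (42 left).
June has 30 days (12 left).
12 days into July → 2025-07-12.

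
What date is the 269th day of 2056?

January has 31 days (269 − 31 = 238 remain).
February has 29 days (238 − 29 = 209 remain).
March has 31 days (209 − 31 = 178 remain).
April has 30 days (178 − 30 = 148 remain).
May has 31 days (148 − 31 = 117 remain).
June has 30 days (117 − 30 = 87 remain).
July has 31 days (87 − 31 = 56 remain).
August has 31 days (56 − 31 = 25 remain).
25 into September → September 25.

25 September 2056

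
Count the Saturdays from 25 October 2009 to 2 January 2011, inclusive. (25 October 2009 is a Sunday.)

62

25 October 2009 is a Sunday; the first Saturday on or after it is 31 October 2009 (6 days later).
From 31 October 2009 to 2 January 2011: 61 + 365 + 2 = 428 days (rest of 2009, 2010, to 2 January 2011 in 2011).
428 ÷ 7 = 61 full weeks with remainder 1, so 61 more Saturdays after the first → 62.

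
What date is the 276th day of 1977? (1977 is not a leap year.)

1977-10-03

January has 31 days (276 − 31 = 245 remain).
February has 28 days (245 − 28 = 217 remain).
March has 31 days (217 − 31 = 186 remain).
April has 30 days (186 − 30 = 156 remain).
May has 31 days (156 − 31 = 125 remain).
June has 30 days (125 − 30 = 95 remain).
July has 31 days (95 − 31 = 64 remain).
August has 31 days (64 − 31 = 33 remain).
September has 30 days (33 − 30 = 3 remain).
3 into October → October 3.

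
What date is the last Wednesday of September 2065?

September 2065 begins on a Tuesday, so the first Wednesday is September 2 (1 day later).
September 2065 has 30 days. Adding weeks: 2, 9, 16, 23, 30 — the last one ≤ 30 is the 30th.

September 30, 2065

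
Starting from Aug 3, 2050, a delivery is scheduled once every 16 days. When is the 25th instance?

Aug 22, 2051

The 25th occurrence is 24 intervals after the first: 24 × 16 = 384 days after Aug 3, 2050.
Aug has 31 days — 28 days to the end of Aug leaves 356.
Sep has 30 days (326 left).
Oct has 31 days (295 left).
Nov has 30 days (265 left).
Dec has 31 days (234 left).
Jan has 31 days (203 left).
Feb has 28 days (175 left).
Mar has 31 days (144 left).
Apr has 30 days (114 left).
May has 31 days (83 left).
Jun has 30 days (53 left).
Jul has 31 days (22 left).
22 days into Aug → Aug 22, 2051.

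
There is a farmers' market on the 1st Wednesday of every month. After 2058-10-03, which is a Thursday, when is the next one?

October 2058 starts on a Tuesday, so its 1st Wednesday is 2058-10-02 (1 day in).
That is not after 2058-10-03, so look at November 2058.
November 2058 starts on a Friday, so its 1st Wednesday is 2058-11-06 (5 days in).

2058-11-06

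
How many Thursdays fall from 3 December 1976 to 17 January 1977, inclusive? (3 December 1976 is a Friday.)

3 December 1976 is a Friday; the first Thursday on or after it is 9 December 1976 (6 days later).
From 9 December 1976 to 17 January 1977: 22 + 17 = 39 days (rest of December, January).
39 ÷ 7 = 5 full weeks with remainder 4, so 5 more Thursdays after the first → 6.

6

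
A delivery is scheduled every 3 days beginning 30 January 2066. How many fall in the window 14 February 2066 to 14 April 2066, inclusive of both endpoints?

Occurrences land 3·i days after 30 January 2066 for i = 0, 1, 2, …
14 February 2066 is 15 days after the start; 15 ÷ 3 = 5 remainder 0. First occurrence in the window: #6 on 14 February 2066 (5×3 = 15 days in).
14 April 2066 is 74 days after the start; 74 ÷ 3 = 24 remainder 2. Last occurrence in the window: #25 on 12 April 2066.
Occurrences #6 through #25: 20 in total.

20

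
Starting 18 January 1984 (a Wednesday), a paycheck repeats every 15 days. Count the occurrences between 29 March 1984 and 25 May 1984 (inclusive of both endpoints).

4

Occurrences land 15·i days after 18 January 1984 for i = 0, 1, 2, …
29 March 1984 is 71 days after the start; 71 ÷ 15 = 4 remainder 11; since the remainder is 11, round up to i = 5. First occurrence in the window: #6 on 2 April 1984 (5×15 = 75 days in).
25 May 1984 is 128 days after the start; 128 ÷ 15 = 8 remainder 8. Last occurrence in the window: #9 on 17 May 1984.
Occurrences #6 through #9: 4 in total.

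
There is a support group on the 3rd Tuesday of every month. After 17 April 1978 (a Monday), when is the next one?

18 April 1978

April 1978 starts on a Saturday; its first Tuesday is the 4th, so the 3rd Tuesday is the 18th — 18 April 1978.
18 April 1978 is after 17 April 1978, so that is the next one.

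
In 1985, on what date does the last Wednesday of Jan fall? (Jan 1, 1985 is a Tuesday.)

Jan 1985 begins on a Tuesday, so the first Wednesday is Jan 2 (1 day later).
Jan 1985 has 31 days. Adding weeks: 2, 9, 16, 23, 30 — the last one ≤ 31 is the 30th.

Jan 30, 1985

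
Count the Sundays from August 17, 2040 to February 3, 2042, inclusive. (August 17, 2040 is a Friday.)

August 17, 2040 is a Friday; the first Sunday on or after it is August 19, 2040 (2 days later).
From August 19, 2040 to February 3, 2042: 134 + 365 + 34 = 533 days (rest of 2040, 2041, to February 3, 2042 in 2042).
533 ÷ 7 = 76 full weeks with remainder 1, so 76 more Sundays after the first → 77.

77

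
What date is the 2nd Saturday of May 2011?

May 14, 2011

The first Saturday of May 2011 is May 7.
The 2nd Saturday is 1 weeks later: 7 + 7 = 14.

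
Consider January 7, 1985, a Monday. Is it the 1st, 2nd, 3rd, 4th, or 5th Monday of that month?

1st

Day 7 falls in week ⌈7/7⌉ of the month.
Days 1–7 hold the 1st Monday, 8–14 the 2nd, 15–21 the 3rd, 22–28 the 4th, 29–31 the 5th.
7 is in the range for the 1st.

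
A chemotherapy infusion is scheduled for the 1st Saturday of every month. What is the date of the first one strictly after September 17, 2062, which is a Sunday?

October 7, 2062

September 2062 starts on a Friday, so its 1st Saturday is September 2, 2062 (1 day in).
That is not after September 17, 2062, so look at October 2062.
October 2062 starts on a Sunday, so its 1st Saturday is October 7, 2062 (6 days in).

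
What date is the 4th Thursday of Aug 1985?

Aug 1985 begins on a Thursday, so the first Thursday is Aug 1.
The 4th Thursday is 3 weeks later: 1 + 21 = 22.

Aug 22, 1985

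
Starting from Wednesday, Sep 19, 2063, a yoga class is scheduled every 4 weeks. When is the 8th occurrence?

Apr 2, 2064

The 8th occurrence is 7 intervals after the first: 7 × 28 = 196 days after Sep 19, 2063.
Sep has 30 days — 11 days to the end of Sep leaves 185.
Oct has 31 days (154 left).
Nov has 30 days (124 left).
Dec has 31 days (93 left).
Jan has 31 days (62 left).
Feb has 29 days (33 left).
Mar has 31 days (2 left).
2 days into Apr → Apr 2, 2064.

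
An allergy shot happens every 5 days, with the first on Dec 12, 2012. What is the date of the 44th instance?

Jul 15, 2013

The 44th occurrence is 43 intervals after the first: 43 × 5 = 215 days after Dec 12, 2012.
Dec has 31 days — 19 days to the end of Dec leaves 196.
Jan has 31 days (165 left).
Feb has 28 days (137 left).
Mar has 31 days (106 left).
Apr has 30 days (76 left).
May has 31 days (45 left).
Jun has 30 days (15 left).
15 days into Jul → Jul 15, 2013.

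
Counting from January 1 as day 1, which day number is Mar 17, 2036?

77

Days in months before Mar: 31 + 29 = 60.
Plus 17 days into Mar → day 77.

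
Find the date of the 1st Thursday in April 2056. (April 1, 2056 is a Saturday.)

April 2056 begins on a Saturday, so the first Thursday is April 6 (5 days later).

April 6, 2056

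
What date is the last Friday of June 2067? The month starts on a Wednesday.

June 2067 begins on a Wednesday, so the first Friday is June 3 (2 days later).
June 2067 has 30 days. Adding weeks: 3, 10, 17, 24 — the last one ≤ 30 is the 24th.

24 June 2067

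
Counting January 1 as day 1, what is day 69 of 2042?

January has 31 days (69 − 31 = 38 remain).
February has 28 days (38 − 28 = 10 remain).
10 into March → March 10.

2042-03-10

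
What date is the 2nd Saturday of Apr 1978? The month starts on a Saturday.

Apr 1978 begins on a Saturday, so the first Saturday is Apr 1.
The 2nd Saturday is 1 weeks later: 1 + 7 = 8.

Apr 8, 1978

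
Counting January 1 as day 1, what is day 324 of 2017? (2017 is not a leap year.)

January has 31 days (324 − 31 = 293 remain).
February has 28 days (293 − 28 = 265 remain).
March has 31 days (265 − 31 = 234 remain).
April has 30 days (234 − 30 = 204 remain).
May has 31 days (204 − 31 = 173 remain).
June has 30 days (173 − 30 = 143 remain).
July has 31 days (143 − 31 = 112 remain).
August has 31 days (112 − 31 = 81 remain).
September has 30 days (81 − 30 = 51 remain).
October has 31 days (51 − 31 = 20 remain).
20 into November → November 20.

20 November 2017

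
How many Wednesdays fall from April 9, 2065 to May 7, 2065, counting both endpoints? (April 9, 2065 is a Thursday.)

4

April 9, 2065 is a Thursday; the first Wednesday on or after it is April 15, 2065 (6 days later).
From April 15, 2065 to May 7, 2065: 15 + 7 = 22 days (rest of April, May).
22 ÷ 7 = 3 full weeks with remainder 1, so 3 more Wednesdays after the first → 4.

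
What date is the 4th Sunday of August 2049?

22 August 2049

August 2049 begins on a Sunday, so the first Sunday is August 1.
The 4th Sunday is 3 weeks later: 1 + 21 = 22.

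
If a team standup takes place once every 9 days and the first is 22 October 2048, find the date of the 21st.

20 April 2049

The 21st occurrence is 20 intervals after the first: 20 × 9 = 180 days after 22 October 2048.
October has 31 days — 9 days to the end of October leaves 171.
November has 30 days (141 left).
December has 31 days (110 left).
January has 31 days (79 left).
February has 28 days (51 left).
March has 31 days (20 left).
20 days into April → 20 April 2049.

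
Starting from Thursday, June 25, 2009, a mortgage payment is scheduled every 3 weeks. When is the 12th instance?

The 12th occurrence is 11 intervals after the first: 11 × 21 = 231 days after June 25, 2009.
June has 30 days — 5 days to the end of June leaves 226.
July has 31 days (195 left).
August has 31 days (164 left).
September has 30 days (134 left).
October has 31 days (103 left).
November has 30 days (73 left).
December has 31 days (42 left).
January has 31 days (11 left).
11 days into February → February 11, 2010.

February 11, 2010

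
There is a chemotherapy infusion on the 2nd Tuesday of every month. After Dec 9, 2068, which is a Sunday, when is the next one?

Dec 2068 starts on a Saturday; its first Tuesday is the 4th, so the 2nd Tuesday is the 11th — Dec 11, 2068.
Dec 11, 2068 is after Dec 9, 2068, so that is the next one.

Dec 11, 2068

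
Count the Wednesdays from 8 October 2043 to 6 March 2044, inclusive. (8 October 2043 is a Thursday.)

8 October 2043 is a Thursday; the first Wednesday on or after it is 14 October 2043 (6 days later).
From 14 October 2043 to 6 March 2044: 17 + 30 + 31 + 31 + 29 + 6 = 144 days (rest of October, November, December, January, February, March).
144 ÷ 7 = 20 full weeks with remainder 4, so 20 more Wednesdays after the first → 21.

21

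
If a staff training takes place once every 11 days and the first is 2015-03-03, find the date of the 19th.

The 19th occurrence is 18 intervals after the first: 18 × 11 = 198 days after 2015-03-03.
March has 31 days — 28 days to the end of March leaves 170.
April has 30 days (140 left).
May has 31 days (109 left).
June has 30 days (79 left).
July has 31 days (48 left).
August has 31 days (17 left).
17 days into September → 2015-09-17.

2015-09-17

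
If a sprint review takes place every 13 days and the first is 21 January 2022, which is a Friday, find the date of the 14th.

9 July 2022

The 14th occurrence is 13 intervals after the first: 13 × 13 = 169 days after 21 January 2022.
January has 31 days — 10 days to the end of January leaves 159.
February has 28 days (131 left).
March has 31 days (100 left).
April has 30 days (70 left).
May has 31 days (39 left).
June has 30 days (9 left).
9 days into July → 9 July 2022.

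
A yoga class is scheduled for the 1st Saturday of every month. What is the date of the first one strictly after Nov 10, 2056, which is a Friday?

Nov 2056 starts on a Wednesday, so its 1st Saturday is Nov 4, 2056 (3 days in).
That is not after Nov 10, 2056, so look at Dec 2056.
Dec 2056 starts on a Friday, so its 1st Saturday is Dec 2, 2056 (1 day in).

Dec 2, 2056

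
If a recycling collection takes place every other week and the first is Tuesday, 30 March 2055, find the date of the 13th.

14 September 2055

The 13th occurrence is 12 intervals after the first: 12 × 14 = 168 days after 30 March 2055.
March has 31 days — 1 day to the end of March leaves 167.
April has 30 days (137 left).
May has 31 days (106 left).
June has 30 days (76 left).
July has 31 days (45 left).
August has 31 days (14 left).
14 days into September → 14 September 2055.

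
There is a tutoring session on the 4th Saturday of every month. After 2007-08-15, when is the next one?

2007-08-25

August 2007 starts on a Wednesday; its first Saturday is the 4th, so the 4th Saturday is the 25th — 2007-08-25.
2007-08-25 is after 2007-08-15, so that is the next one.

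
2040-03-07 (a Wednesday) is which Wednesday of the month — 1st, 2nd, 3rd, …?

Day 7 falls in week ⌈7/7⌉ of the month.
Days 1–7 hold the 1st Wednesday, 8–14 the 2nd, 15–21 the 3rd, 22–28 the 4th, 29–31 the 5th.
7 is in the range for the 1st.

1st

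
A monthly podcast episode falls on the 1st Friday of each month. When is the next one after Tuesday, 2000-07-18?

July 2000 starts on a Saturday, so its 1st Friday is 2000-07-07 (6 days in).
That is not after 2000-07-18, so look at August 2000.
August 2000 starts on a Tuesday, so its 1st Friday is 2000-08-04 (3 days in).

2000-08-04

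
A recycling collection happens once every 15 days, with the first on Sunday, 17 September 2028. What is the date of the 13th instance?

16 March 2029

The 13th occurrence is 12 intervals after the first: 12 × 15 = 180 days after 17 September 2028.
September has 30 days — 13 days to the end of September leaves 167.
October has 31 days (136 left).
November has 30 days (106 left).
December has 31 days (75 left).
January has 31 days (44 left).
February has 28 days (16 left).
16 days into March → 16 March 2029.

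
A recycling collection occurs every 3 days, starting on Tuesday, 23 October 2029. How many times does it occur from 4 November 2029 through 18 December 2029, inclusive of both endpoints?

Occurrences land 3·i days after 23 October 2029 for i = 0, 1, 2, …
4 November 2029 is 12 days after the start; 12 ÷ 3 = 4 remainder 0. First occurrence in the window: #5 on 4 November 2029 (4×3 = 12 days in).
18 December 2029 is 56 days after the start; 56 ÷ 3 = 18 remainder 2. Last occurrence in the window: #19 on 16 December 2029.
Occurrences #5 through #19: 15 in total.

15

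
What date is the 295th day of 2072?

Jan has 31 days (295 − 31 = 264 remain).
Feb has 29 days (264 − 29 = 235 remain).
Mar has 31 days (235 − 31 = 204 remain).
Apr has 30 days (204 − 30 = 174 remain).
May has 31 days (174 − 31 = 143 remain).
Jun has 30 days (143 − 30 = 113 remain).
Jul has 31 days (113 − 31 = 82 remain).
Aug has 31 days (82 − 31 = 51 remain).
Sep has 30 days (51 − 30 = 21 remain).
21 into Oct → Oct 21.

Oct 21, 2072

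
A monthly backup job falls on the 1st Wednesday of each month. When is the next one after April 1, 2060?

April 2060 starts on a Thursday, so its 1st Wednesday is April 7, 2060 (6 days in).
April 7, 2060 is after April 1, 2060, so that is the next one.

April 7, 2060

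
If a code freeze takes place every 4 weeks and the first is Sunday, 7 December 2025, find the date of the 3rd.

1 February 2026

The 3rd occurrence is 2 intervals after the first: 2 × 28 = 56 days after 7 December 2025.
December has 31 days — 24 days to the end of December leaves 32.
January has 31 days (1 left).
1 day into February → 1 February 2026.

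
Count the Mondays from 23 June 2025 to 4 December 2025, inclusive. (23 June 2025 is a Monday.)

24

23 June 2025 is a Monday; the first Monday on or after it is 23 June 2025.
From 23 June 2025 to 4 December 2025: 7 + 31 + 31 + 30 + 31 + 30 + 4 = 164 days (rest of June, July, August, September, October, November, December).
164 ÷ 7 = 23 full weeks with remainder 3, so 23 more Mondays after the first → 24.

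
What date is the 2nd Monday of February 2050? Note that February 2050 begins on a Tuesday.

14 February 2050

February 2050 begins on a Tuesday, so the first Monday is February 7 (6 days later).
The 2nd Monday is 1 weeks later: 7 + 7 = 14.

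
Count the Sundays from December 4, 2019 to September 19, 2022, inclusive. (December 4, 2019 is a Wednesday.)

146

December 4, 2019 is a Wednesday; the first Sunday on or after it is December 8, 2019 (4 days later).
From December 8, 2019 to September 19, 2022: 23 + 366 + 365 + 262 = 1016 days (rest of 2019, 2020, 2021, to September 19, 2022 in 2022).
1016 ÷ 7 = 145 full weeks with remainder 1, so 145 more Sundays after the first → 146.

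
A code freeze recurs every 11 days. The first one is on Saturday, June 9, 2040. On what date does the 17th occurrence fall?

December 2, 2040

The 17th occurrence is 16 intervals after the first: 16 × 11 = 176 days after June 9, 2040.
June has 30 days — 21 days to the end of June leaves 155.
July has 31 days (124 left).
August has 31 days (93 left).
September has 30 days (63 left).
October has 31 days (32 left).
November has 30 days (2 left).
2 days into December → December 2, 2040.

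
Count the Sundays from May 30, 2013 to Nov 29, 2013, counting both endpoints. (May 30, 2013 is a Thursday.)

26

May 30, 2013 is a Thursday; the first Sunday on or after it is Jun 2, 2013 (3 days later).
From Jun 2, 2013 to Nov 29, 2013: 28 + 31 + 31 + 30 + 31 + 29 = 180 days (rest of Jun, Jul, Aug, Sep, Oct, Nov).
180 ÷ 7 = 25 full weeks with remainder 5, so 25 more Sundays after the first → 26.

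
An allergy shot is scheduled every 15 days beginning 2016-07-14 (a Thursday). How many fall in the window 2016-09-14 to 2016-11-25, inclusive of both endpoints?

Occurrences land 15·i days after 2016-07-14 for i = 0, 1, 2, …
2016-09-14 is 62 days after the start; 62 ÷ 15 = 4 remainder 2; since the remainder is 2, round up to i = 5. First occurrence in the window: #6 on 2016-09-27 (5×15 = 75 days in).
2016-11-25 is 134 days after the start; 134 ÷ 15 = 8 remainder 14. Last occurrence in the window: #9 on 2016-11-11.
Occurrences #6 through #9: 4 in total.

4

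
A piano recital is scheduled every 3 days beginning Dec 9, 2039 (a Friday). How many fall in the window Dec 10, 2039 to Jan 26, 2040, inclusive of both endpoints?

Occurrences land 3·i days after Dec 9, 2039 for i = 0, 1, 2, …
Dec 10, 2039 is 1 day after the start; 1 ÷ 3 = 0 remainder 1; since the remainder is 1, round up to i = 1. First occurrence in the window: #2 on Dec 12, 2039 (1×3 = 3 days in).
Jan 26, 2040 is 48 days after the start; 48 ÷ 3 = 16 remainder 0. Last occurrence in the window: #17 on Jan 26, 2040.
Occurrences #2 through #17: 16 in total.

16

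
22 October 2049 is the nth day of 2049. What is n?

295

Days in months before October: 31 + 28 + 31 + 30 + 31 + 30 + 31 + 31 + 30 = 273.
Plus 22 days into October → day 295.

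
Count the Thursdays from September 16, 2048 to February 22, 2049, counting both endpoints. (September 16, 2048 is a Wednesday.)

September 16, 2048 is a Wednesday; the first Thursday on or after it is September 17, 2048 (1 day later).
From September 17, 2048 to February 22, 2049: 13 + 31 + 30 + 31 + 31 + 22 = 158 days (rest of September, October, November, December, January, February).
158 ÷ 7 = 22 full weeks with remainder 4, so 22 more Thursdays after the first → 23.

23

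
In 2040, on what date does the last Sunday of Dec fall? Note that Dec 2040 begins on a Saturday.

Dec 2040 begins on a Saturday, so the first Sunday is Dec 2 (1 day later).
Dec 2040 has 31 days. Adding weeks: 2, 9, 16, 23, 30 — the last one ≤ 31 is the 30th.

Dec 30, 2040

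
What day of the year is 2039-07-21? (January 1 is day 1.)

Days in months before July: 31 + 28 + 31 + 30 + 31 + 30 = 181.
Plus 21 days into July → day 202.

202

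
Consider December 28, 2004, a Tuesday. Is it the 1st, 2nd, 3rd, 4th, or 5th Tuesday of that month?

4th

Day 28 falls in week ⌈28/7⌉ of the month.
Days 1–7 hold the 1st Tuesday, 8–14 the 2nd, 15–21 the 3rd, 22–28 the 4th, 29–31 the 5th.
28 is in the range for the 4th.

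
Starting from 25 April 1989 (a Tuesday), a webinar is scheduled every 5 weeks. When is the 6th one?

The 6th occurrence is 5 intervals after the first: 5 × 35 = 175 days after 25 April 1989.
April has 30 days — 5 days to the end of April leaves 170.
May has 31 days (139 left).
June has 30 days (109 left).
July has 31 days (78 left).
August has 31 days (47 left).
September has 30 days (17 left).
17 days into October → 17 October 1989.

17 October 1989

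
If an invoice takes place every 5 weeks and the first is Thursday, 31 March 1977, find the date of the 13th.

The 13th occurrence is 12 intervals after the first: 12 × 35 = 420 days after 31 March 1977.
March has 31 days — 0 days to the end of March leaves 420.
From end of March to end of 1977 is 275 days (145 left).
January has 31 days (114 left).
February has 28 days (86 left).
March has 31 days (55 left).
April has 30 days (25 left).
25 days into May → 25 May 1978.

25 May 1978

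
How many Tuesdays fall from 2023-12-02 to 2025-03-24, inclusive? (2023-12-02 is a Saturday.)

68

2023-12-02 is a Saturday; the first Tuesday on or after it is 2023-12-05 (3 days later).
From 2023-12-05 to 2025-03-24: 26 + 366 + 83 = 475 days (rest of 2023, 2024, to 2025-03-24 in 2025).
475 ÷ 7 = 67 full weeks with remainder 6, so 67 more Tuesdays after the first → 68.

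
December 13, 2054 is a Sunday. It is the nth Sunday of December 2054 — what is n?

2nd

Day 13 falls in week ⌈13/7⌉ of the month.
Days 1–7 hold the 1st Sunday, 8–14 the 2nd, 15–21 the 3rd, 22–28 the 4th, 29–31 the 5th.
13 is in the range for the 2nd.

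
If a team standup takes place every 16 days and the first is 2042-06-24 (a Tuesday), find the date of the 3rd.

The 3rd occurrence is 2 intervals after the first: 2 × 16 = 32 days after 2042-06-24.
June has 30 days — 6 days to the end of June leaves 26.
26 days into July → 2042-07-26.

2042-07-26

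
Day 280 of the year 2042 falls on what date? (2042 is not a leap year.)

Jan has 31 days (280 − 31 = 249 remain).
Feb has 28 days (249 − 28 = 221 remain).
Mar has 31 days (221 − 31 = 190 remain).
Apr has 30 days (190 − 30 = 160 remain).
May has 31 days (160 − 31 = 129 remain).
Jun has 30 days (129 − 30 = 99 remain).
Jul has 31 days (99 − 31 = 68 remain).
Aug has 31 days (68 − 31 = 37 remain).
Sep has 30 days (37 − 30 = 7 remain).
7 into Oct → Oct 7.

Oct 7, 2042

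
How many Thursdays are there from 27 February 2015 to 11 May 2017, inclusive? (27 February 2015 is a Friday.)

27 February 2015 is a Friday; the first Thursday on or after it is 5 March 2015 (6 days later).
From 5 March 2015 to 11 May 2017: 301 + 366 + 131 = 798 days (rest of 2015, 2016, to 11 May 2017 in 2017).
798 ÷ 7 = 114 full weeks with remainder 0, so 114 more Thursdays after the first → 115.

115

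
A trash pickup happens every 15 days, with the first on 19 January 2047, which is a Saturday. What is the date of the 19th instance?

16 October 2047

The 19th occurrence is 18 intervals after the first: 18 × 15 = 270 days after 19 January 2047.
January has 31 days — 12 days to the end of January leaves 258.
February has 28 days (230 left).
March has 31 days (199 left).
April has 30 days (169 left).
May has 31 days (138 left).
June has 30 days (108 left).
July has 31 days (77 left).
August has 31 days (46 left).
September has 30 days (16 left).
16 days into October → 16 October 2047.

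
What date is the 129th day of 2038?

January has 31 days (129 − 31 = 98 remain).
February has 28 days (98 − 28 = 70 remain).
March has 31 days (70 − 31 = 39 remain).
April has 30 days (39 − 30 = 9 remain).
9 into May → May 9.

9 May 2038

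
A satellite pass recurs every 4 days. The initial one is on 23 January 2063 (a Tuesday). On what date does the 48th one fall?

30 July 2063

The 48th occurrence is 47 intervals after the first: 47 × 4 = 188 days after 23 January 2063.
January has 31 days — 8 days to the end of January leaves 180.
February has 28 days (152 left).
March has 31 days (121 left).
April has 30 days (91 left).
May has 31 days (60 left).
June has 30 days (30 left).
30 days into July → 30 July 2063.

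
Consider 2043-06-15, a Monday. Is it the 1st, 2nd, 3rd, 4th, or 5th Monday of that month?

3rd

Day 15 falls in week ⌈15/7⌉ of the month.
Days 1–7 hold the 1st Monday, 8–14 the 2nd, 15–21 the 3rd, 22–28 the 4th, 29–31 the 5th.
15 is in the range for the 3rd.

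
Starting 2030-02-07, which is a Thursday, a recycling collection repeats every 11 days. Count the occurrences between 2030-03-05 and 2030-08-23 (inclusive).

15

Occurrences land 11·i days after 2030-02-07 for i = 0, 1, 2, …
2030-03-05 is 26 days after the start; 26 ÷ 11 = 2 remainder 4; since the remainder is 4, round up to i = 3. First occurrence in the window: #4 on 2030-03-12 (3×11 = 33 days in).
2030-08-23 is 197 days after the start; 197 ÷ 11 = 17 remainder 10. Last occurrence in the window: #18 on 2030-08-13.
Occurrences #4 through #18: 15 in total.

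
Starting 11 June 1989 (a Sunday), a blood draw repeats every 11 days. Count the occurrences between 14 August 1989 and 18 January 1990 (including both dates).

15

Occurrences land 11·i days after 11 June 1989 for i = 0, 1, 2, …
14 August 1989 is 64 days after the start; 64 ÷ 11 = 5 remainder 9; since the remainder is 9, round up to i = 6. First occurrence in the window: #7 on 16 August 1989 (6×11 = 66 days in).
18 January 1990 is 221 days after the start; 221 ÷ 11 = 20 remainder 1. Last occurrence in the window: #21 on 17 January 1990.
Occurrences #7 through #21: 15 in total.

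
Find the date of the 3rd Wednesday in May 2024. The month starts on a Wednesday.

May 2024 begins on a Wednesday, so the first Wednesday is May 1.
The 3rd Wednesday is 2 weeks later: 1 + 14 = 15.

2024-05-15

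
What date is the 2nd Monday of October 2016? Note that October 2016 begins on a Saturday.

10 October 2016

October 2016 begins on a Saturday, so the first Monday is October 3 (2 days later).
The 2nd Monday is 1 weeks later: 3 + 7 = 10.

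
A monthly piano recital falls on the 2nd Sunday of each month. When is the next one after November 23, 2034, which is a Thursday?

December 10, 2034

November 2034 starts on a Wednesday; its first Sunday is the 5th, so the 2nd Sunday is the 12th — November 12, 2034.
That is not after November 23, 2034, so look at December 2034.
December 2034 starts on a Friday; its first Sunday is the 3rd, so the 2nd Sunday is the 10th — December 10, 2034.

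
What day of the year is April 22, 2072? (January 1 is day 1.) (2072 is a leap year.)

113

Days in months before April: 31 + 29 + 31 = 91.
Plus 22 days into April → day 113.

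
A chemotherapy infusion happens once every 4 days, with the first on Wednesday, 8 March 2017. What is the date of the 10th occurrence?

13 April 2017

The 10th occurrence is 9 intervals after the first: 9 × 4 = 36 days after 8 March 2017.
March has 31 days — 23 days to the end of March leaves 13.
13 days into April → 13 April 2017.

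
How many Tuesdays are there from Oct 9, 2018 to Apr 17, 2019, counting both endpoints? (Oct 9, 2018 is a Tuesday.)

28

Oct 9, 2018 is a Tuesday; the first Tuesday on or after it is Oct 9, 2018.
From Oct 9, 2018 to Apr 17, 2019: 22 + 30 + 31 + 31 + 28 + 31 + 17 = 190 days (rest of Oct, Nov, Dec, Jan, Feb, Mar, Apr).
190 ÷ 7 = 27 full weeks with remainder 1, so 27 more Tuesdays after the first → 28.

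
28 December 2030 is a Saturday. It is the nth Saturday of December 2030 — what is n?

4th

Day 28 falls in week ⌈28/7⌉ of the month.
Days 1–7 hold the 1st Saturday, 8–14 the 2nd, 15–21 the 3rd, 22–28 the 4th, 29–31 the 5th.
28 is in the range for the 4th.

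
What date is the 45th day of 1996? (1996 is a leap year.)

1996-02-14

January has 31 days (45 − 31 = 14 remain).
14 into February → February 14.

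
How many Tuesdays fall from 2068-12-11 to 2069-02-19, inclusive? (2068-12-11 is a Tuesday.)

11

2068-12-11 is a Tuesday; the first Tuesday on or after it is 2068-12-11.
From 2068-12-11 to 2069-02-19: 20 + 31 + 19 = 70 days (rest of December, January, February).
70 ÷ 7 = 10 full weeks with remainder 0, so 10 more Tuesdays after the first → 11.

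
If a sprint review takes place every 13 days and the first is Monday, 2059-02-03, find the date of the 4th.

The 4th occurrence is 3 intervals after the first: 3 × 13 = 39 days after 2059-02-03.
February has 28 days — 25 days to the end of February leaves 14.
14 days into March → 2059-03-14.

2059-03-14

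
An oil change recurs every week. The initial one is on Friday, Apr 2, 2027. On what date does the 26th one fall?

The 26th occurrence is 25 intervals after the first: 25 × 7 = 175 days after Apr 2, 2027.
Apr has 30 days — 28 days to the end of Apr leaves 147.
May has 31 days (116 left).
Jun has 30 days (86 left).
Jul has 31 days (55 left).
Aug has 31 days (24 left).
24 days into Sep → Sep 24, 2027.

Sep 24, 2027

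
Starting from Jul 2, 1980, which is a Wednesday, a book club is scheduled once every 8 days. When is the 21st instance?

Dec 9, 1980

The 21st occurrence is 20 intervals after the first: 20 × 8 = 160 days after Jul 2, 1980.
Jul has 31 days — 29 days to the end of Jul leaves 131.
Aug has 31 days (100 left).
Sep has 30 days (70 left).
Oct has 31 days (39 left).
Nov has 30 days (9 left).
9 days into Dec → Dec 9, 1980.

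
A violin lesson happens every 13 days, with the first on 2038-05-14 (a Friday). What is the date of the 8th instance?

2038-08-13

The 8th occurrence is 7 intervals after the first: 7 × 13 = 91 days after 2038-05-14.
May has 31 days — 17 days to the end of May leaves 74.
June has 30 days (44 left).
July has 31 days (13 left).
13 days into August → 2038-08-13.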